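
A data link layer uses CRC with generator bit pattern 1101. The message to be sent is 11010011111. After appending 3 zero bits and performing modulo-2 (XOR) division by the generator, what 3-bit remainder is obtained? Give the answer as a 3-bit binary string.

Append 3 zeros: 11010011111000. Divide by 1101 (XOR where the leading bit is 1):
  pos 0: 1101 XOR 1101 = 0000
  pos 6: 1111 XOR 1101 = 0010
  pos 8: 1010 XOR 1101 = 0111
  pos 9: 1110 XOR 1101 = 0011
Remainder (last 3 bits) = 110. This is the CRC / FCS.

110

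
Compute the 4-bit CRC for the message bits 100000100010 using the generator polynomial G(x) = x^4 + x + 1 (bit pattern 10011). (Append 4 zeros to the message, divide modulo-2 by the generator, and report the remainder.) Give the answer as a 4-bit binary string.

1101

Append 4 zeros: 1000001000100000. Divide by 10011 (XOR where the leading bit is 1):
  pos 0: 10000 XOR 10011 = 00011
  pos 3: 11010 XOR 10011 = 01001
  pos 4: 10010 XOR 10011 = 00001
  pos 8: 10100 XOR 10011 = 00111
  pos 10: 11100 XOR 10011 = 01111
  pos 11: 11110 XOR 10011 = 01101
Remainder (last 4 bits) = 1101. This is the CRC / FCS.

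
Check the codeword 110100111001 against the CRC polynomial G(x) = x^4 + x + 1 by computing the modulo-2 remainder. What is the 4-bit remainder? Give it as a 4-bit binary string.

Modulo-2 division of 110100111001 by 10011:
  pos 0: 11010 XOR 10011 = 01001
  pos 1: 10010 XOR 10011 = 00001
  pos 5: 11110 XOR 10011 = 01101
  pos 6: 11010 XOR 10011 = 01001
  pos 7: 10011 XOR 10011 = 00000
Remainder = 0000 (zero — the frame passes the CRC check).

0000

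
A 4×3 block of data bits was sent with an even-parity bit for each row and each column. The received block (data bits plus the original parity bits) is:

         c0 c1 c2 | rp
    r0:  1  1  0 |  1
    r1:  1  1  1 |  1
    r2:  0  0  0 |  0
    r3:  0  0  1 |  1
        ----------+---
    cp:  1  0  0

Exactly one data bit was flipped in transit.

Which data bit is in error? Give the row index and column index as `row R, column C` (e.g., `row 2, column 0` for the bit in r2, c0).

row 0, column 0

Recompute each row's even parity and compare to rp:
  r0: data parity 0, sent rp 1 → mismatch
  r1: data parity 1, sent rp 1 → ok
  r2: data parity 0, sent rp 0 → ok
  r3: data parity 1, sent rp 1 → ok
Recompute each column's even parity and compare to cp:
  c0: data parity 0, sent cp 1 → mismatch
  c1: data parity 0, sent cp 0 → ok
  c2: data parity 0, sent cp 0 → ok
Exactly one row (r0) and one column (c0) fail → the flipped bit is at their intersection.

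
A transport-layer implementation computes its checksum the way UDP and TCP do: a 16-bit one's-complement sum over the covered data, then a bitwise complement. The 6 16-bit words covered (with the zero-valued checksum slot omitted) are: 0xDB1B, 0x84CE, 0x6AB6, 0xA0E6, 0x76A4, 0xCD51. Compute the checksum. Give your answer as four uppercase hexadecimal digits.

5082

One's-complement addition (fold any carry out of bit 15 back into bit 0):
  0xDB1B + 0x84CE = 0x15FE9 → wrap carry → 0x5FEA
  0x5FEA + 0x6AB6 = 0x0CAA0
  0xCAA0 + 0xA0E6 = 0x16B86 → wrap carry → 0x6B87
  0x6B87 + 0x76A4 = 0x0E22B
  0xE22B + 0xCD51 = 0x1AF7C → wrap carry → 0xAF7D
One's-complement sum = 0xAF7D.
Checksum = ~0xAF7D & 0xFFFF = 0x5082.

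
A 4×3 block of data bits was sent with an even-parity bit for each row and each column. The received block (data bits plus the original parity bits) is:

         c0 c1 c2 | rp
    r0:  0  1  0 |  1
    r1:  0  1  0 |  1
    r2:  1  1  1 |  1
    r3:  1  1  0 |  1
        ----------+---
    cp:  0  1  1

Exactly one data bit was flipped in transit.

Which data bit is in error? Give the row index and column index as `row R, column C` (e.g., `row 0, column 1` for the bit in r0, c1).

row 3, column 1

Recompute each row's even parity and compare to rp:
  r0: data parity 1, sent rp 1 → ok
  r1: data parity 1, sent rp 1 → ok
  r2: data parity 1, sent rp 1 → ok
  r3: data parity 0, sent rp 1 → mismatch
Recompute each column's even parity and compare to cp:
  c0: data parity 0, sent cp 0 → ok
  c1: data parity 0, sent cp 1 → mismatch
  c2: data parity 1, sent cp 1 → ok
Exactly one row (r3) and one column (c1) fail → the flipped bit is at their intersection.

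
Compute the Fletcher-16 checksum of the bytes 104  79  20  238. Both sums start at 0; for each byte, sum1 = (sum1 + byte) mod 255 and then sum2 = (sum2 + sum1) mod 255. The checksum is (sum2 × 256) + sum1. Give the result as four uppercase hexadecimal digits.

A6BA

Running sums (mod 255):
  after byte 0 (104): sum1=104, sum2=104
  after byte 1 (79): sum1=183, sum2=32
  after byte 2 (20): sum1=203, sum2=235
  after byte 3 (238): sum1=186, sum2=166
Checksum = sum2·256 + sum1 = 166·256 + 186 = 42682 = 0xA6BA.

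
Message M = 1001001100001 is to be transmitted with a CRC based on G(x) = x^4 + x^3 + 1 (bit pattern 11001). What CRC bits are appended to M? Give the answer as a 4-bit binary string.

Append 4 zeros: 10010011000010000. Divide by 11001 (XOR where the leading bit is 1):
  pos 0: 10010 XOR 11001 = 01011
  pos 1: 10110 XOR 11001 = 01111
  pos 2: 11111 XOR 11001 = 00110
  pos 4: 11010 XOR 11001 = 00011
  pos 7: 11000 XOR 11001 = 00001
  pos 11: 11000 XOR 11001 = 00001
Remainder (last 4 bits) = 0010. This is the CRC / FCS.

0010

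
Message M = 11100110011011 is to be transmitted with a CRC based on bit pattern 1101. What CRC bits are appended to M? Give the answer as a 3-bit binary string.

Append 3 zeros: 11100110011011000. Divide by 1101 (XOR where the leading bit is 1):
  pos 0: 1110 XOR 1101 = 0011
  pos 2: 1101 XOR 1101 = 0000
  pos 6: 1001 XOR 1101 = 0100
  pos 7: 1001 XOR 1101 = 0100
  pos 8: 1000 XOR 1101 = 0101
  pos 9: 1011 XOR 1101 = 0110
  pos 10: 1101 XOR 1101 = 0000
Remainder (last 3 bits) = 000. This is the CRC / FCS.

000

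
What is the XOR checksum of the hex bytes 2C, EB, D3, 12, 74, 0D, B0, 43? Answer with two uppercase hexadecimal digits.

XOR the bytes together:
  start with 0x2C
  0x2C ⊕ 0xEB = 0xC7
  0xC7 ⊕ 0xD3 = 0x14
  0x14 ⊕ 0x12 = 0x06
  0x06 ⊕ 0x74 = 0x72
  0x72 ⊕ 0x0D = 0x7F
  0x7F ⊕ 0xB0 = 0xCF
  0xCF ⊕ 0x43 = 0x8C

8C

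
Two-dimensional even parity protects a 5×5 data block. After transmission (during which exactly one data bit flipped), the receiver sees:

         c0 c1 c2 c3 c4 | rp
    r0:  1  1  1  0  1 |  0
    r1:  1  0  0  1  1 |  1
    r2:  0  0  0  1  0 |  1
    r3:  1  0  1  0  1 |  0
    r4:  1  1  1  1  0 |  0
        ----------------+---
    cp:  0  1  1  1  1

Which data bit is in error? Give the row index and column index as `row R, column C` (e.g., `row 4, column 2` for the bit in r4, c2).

row 3, column 1

Recompute each row's even parity and compare to rp:
  r0: data parity 0, sent rp 0 → ok
  r1: data parity 1, sent rp 1 → ok
  r2: data parity 1, sent rp 1 → ok
  r3: data parity 1, sent rp 0 → mismatch
  r4: data parity 0, sent rp 0 → ok
Recompute each column's even parity and compare to cp:
  c0: data parity 0, sent cp 0 → ok
  c1: data parity 0, sent cp 1 → mismatch
  c2: data parity 1, sent cp 1 → ok
  c3: data parity 1, sent cp 1 → ok
  c4: data parity 1, sent cp 1 → ok
Exactly one row (r3) and one column (c1) fail → the flipped bit is at their intersection.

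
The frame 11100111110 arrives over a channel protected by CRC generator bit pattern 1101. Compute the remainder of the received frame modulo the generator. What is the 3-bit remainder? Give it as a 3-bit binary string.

100

Modulo-2 division of 11100111110 by 1101:
  pos 0: 1110 XOR 1101 = 0011
  pos 2: 1101 XOR 1101 = 0000
  pos 6: 1111 XOR 1101 = 0010
Remainder = 100 (nonzero — an error is detected).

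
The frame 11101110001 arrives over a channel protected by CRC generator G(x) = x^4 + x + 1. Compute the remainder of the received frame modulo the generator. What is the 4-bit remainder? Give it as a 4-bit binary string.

Modulo-2 division of 11101110001 by 10011:
  pos 0: 11101 XOR 10011 = 01110
  pos 1: 11101 XOR 10011 = 01110
  pos 2: 11101 XOR 10011 = 01110
  pos 3: 11100 XOR 10011 = 01111
  pos 4: 11110 XOR 10011 = 01101
  pos 5: 11010 XOR 10011 = 01001
  pos 6: 10011 XOR 10011 = 00000
Remainder = 0000 (zero — the frame passes the CRC check).

0000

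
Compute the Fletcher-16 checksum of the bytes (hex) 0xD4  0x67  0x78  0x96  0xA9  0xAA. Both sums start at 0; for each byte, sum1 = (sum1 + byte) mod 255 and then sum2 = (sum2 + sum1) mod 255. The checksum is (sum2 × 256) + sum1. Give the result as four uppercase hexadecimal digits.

Running sums (mod 255):
  after byte 0 (0xD4): sum1=212, sum2=212
  after byte 1 (0x67): sum1=60, sum2=17
  after byte 2 (0x78): sum1=180, sum2=197
  after byte 3 (0x96): sum1=75, sum2=17
  after byte 4 (0xA9): sum1=244, sum2=6
  after byte 5 (0xAA): sum1=159, sum2=165
Checksum = sum2·256 + sum1 = 165·256 + 159 = 42399 = 0xA59F.

A59F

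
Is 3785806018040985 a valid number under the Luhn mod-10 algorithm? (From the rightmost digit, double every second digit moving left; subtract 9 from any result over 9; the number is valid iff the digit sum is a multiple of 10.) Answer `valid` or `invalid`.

From the right, keep odd positions and double even positions (subtract 9 from any doubled value over 9):
  doubled (positions 2,4,...): 7 0 0 2 3 7 7 6 → sum 32
  kept (positions 1,3,...): 5 9 4 8 0 0 5 7 → sum 38
Total = 70.
70 mod 10 = 0, so the number is valid.

valid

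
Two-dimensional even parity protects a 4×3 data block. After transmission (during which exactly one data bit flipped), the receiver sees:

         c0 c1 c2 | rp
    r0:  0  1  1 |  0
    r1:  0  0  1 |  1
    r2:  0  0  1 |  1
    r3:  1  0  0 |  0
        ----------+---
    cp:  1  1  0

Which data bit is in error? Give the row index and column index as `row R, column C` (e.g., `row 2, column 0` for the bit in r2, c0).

row 3, column 2

Recompute each row's even parity and compare to rp:
  r0: data parity 0, sent rp 0 → ok
  r1: data parity 1, sent rp 1 → ok
  r2: data parity 1, sent rp 1 → ok
  r3: data parity 1, sent rp 0 → mismatch
Recompute each column's even parity and compare to cp:
  c0: data parity 1, sent cp 1 → ok
  c1: data parity 1, sent cp 1 → ok
  c2: data parity 1, sent cp 0 → mismatch
Exactly one row (r3) and one column (c2) fail → the flipped bit is at their intersection.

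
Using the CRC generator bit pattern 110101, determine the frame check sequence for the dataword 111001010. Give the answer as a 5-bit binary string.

Append 5 zeros: 11100101000000. Divide by 110101 (XOR where the leading bit is 1):
  pos 0: 111001 XOR 110101 = 001100
  pos 2: 110001 XOR 110101 = 000100
  pos 5: 100000 XOR 110101 = 010101
  pos 6: 101010 XOR 110101 = 011111
  pos 7: 111110 XOR 110101 = 001011
Remainder (last 5 bits) = 10110. This is the CRC / FCS.

10110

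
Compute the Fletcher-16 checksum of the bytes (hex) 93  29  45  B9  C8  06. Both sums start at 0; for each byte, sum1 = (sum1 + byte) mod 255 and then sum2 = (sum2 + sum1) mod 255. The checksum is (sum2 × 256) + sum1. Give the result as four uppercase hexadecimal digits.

Running sums (mod 255):
  after byte 0 (93): sum1=147, sum2=147
  after byte 1 (29): sum1=188, sum2=80
  after byte 2 (45): sum1=2, sum2=82
  after byte 3 (B9): sum1=187, sum2=14
  after byte 4 (C8): sum1=132, sum2=146
  after byte 5 (06): sum1=138, sum2=29
Checksum = sum2·256 + sum1 = 29·256 + 138 = 7562 = 0x1D8A.

1D8A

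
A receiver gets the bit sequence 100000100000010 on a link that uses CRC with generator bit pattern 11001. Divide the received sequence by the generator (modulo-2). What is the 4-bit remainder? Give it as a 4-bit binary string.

Modulo-2 division of 100000100000010 by 11001:
  pos 0: 10000 XOR 11001 = 01001
  pos 1: 10010 XOR 11001 = 01011
  pos 2: 10111 XOR 11001 = 01110
  pos 3: 11100 XOR 11001 = 00101
  pos 5: 10100 XOR 11001 = 01101
  pos 6: 11010 XOR 11001 = 00011
  pos 9: 11001 XOR 11001 = 00000
Remainder = 0000 (zero — the frame passes the CRC check).

0000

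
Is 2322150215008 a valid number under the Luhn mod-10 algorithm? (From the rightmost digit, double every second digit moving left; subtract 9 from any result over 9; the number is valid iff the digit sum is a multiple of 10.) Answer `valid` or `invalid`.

valid

From the right, keep odd positions and double even positions (subtract 9 from any doubled value over 9):
  doubled (positions 2,4,...): 0 1 4 1 4 6 → sum 16
  kept (positions 1,3,...): 8 0 1 0 1 2 2 → sum 14
Total = 30.
30 mod 10 = 0, so the number is valid.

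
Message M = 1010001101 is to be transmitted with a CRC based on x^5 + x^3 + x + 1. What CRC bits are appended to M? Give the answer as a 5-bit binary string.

Append 5 zeros: 101000110100000. Divide by 101011 (XOR where the leading bit is 1):
  pos 0: 101000 XOR 101011 = 000011
  pos 4: 111101 XOR 101011 = 010110
  pos 5: 101100 XOR 101011 = 000111
  pos 8: 111000 XOR 101011 = 010011
  pos 9: 100110 XOR 101011 = 001101
Remainder (last 5 bits) = 01101. This is the CRC / FCS.

01101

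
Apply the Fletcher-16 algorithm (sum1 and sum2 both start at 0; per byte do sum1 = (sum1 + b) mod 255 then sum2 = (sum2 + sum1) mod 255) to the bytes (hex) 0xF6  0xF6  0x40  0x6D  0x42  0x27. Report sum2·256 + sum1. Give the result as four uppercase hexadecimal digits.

Running sums (mod 255):
  after byte 0 (0xF6): sum1=246, sum2=246
  after byte 1 (0xF6): sum1=237, sum2=228
  after byte 2 (0x40): sum1=46, sum2=19
  after byte 3 (0x6D): sum1=155, sum2=174
  after byte 4 (0x42): sum1=221, sum2=140
  after byte 5 (0x27): sum1=5, sum2=145
Checksum = sum2·256 + sum1 = 145·256 + 5 = 37125 = 0x9105.

9105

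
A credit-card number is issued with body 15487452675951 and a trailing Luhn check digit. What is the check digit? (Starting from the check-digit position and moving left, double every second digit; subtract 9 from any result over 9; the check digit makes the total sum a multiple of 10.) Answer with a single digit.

Partial digits right→left: 1 5 9 5 7 6 2 5 4 7 8 4 5 1
Double every second digit counting from the check-digit position (so the 1st, 3rd, 5th, ... of the partial from the right).
  doubled (with −9 where >9): 2 9 5 4 8 7 1 → sum 36
  kept as-is: 5 5 6 5 7 4 1 → sum 33
Total = 36 + 33 = 69.
Check digit = (10 − (69 mod 10)) mod 10 = 1.

1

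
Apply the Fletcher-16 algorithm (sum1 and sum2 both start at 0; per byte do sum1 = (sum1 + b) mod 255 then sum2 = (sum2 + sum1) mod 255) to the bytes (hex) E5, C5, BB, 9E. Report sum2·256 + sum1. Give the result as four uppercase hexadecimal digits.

Running sums (mod 255):
  after byte 0 (E5): sum1=229, sum2=229
  after byte 1 (C5): sum1=171, sum2=145
  after byte 2 (BB): sum1=103, sum2=248
  after byte 3 (9E): sum1=6, sum2=254
Checksum = sum2·256 + sum1 = 254·256 + 6 = 65030 = 0xFE06.

FE06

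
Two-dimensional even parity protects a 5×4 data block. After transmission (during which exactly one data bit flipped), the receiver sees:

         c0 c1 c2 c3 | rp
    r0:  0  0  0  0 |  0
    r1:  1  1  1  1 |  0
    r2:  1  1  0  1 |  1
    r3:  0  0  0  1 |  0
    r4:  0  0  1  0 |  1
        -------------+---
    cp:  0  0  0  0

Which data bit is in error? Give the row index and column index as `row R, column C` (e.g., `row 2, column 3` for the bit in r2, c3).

row 3, column 3

Recompute each row's even parity and compare to rp:
  r0: data parity 0, sent rp 0 → ok
  r1: data parity 0, sent rp 0 → ok
  r2: data parity 1, sent rp 1 → ok
  r3: data parity 1, sent rp 0 → mismatch
  r4: data parity 1, sent rp 1 → ok
Recompute each column's even parity and compare to cp:
  c0: data parity 0, sent cp 0 → ok
  c1: data parity 0, sent cp 0 → ok
  c2: data parity 0, sent cp 0 → ok
  c3: data parity 1, sent cp 0 → mismatch
Exactly one row (r3) and one column (c3) fail → the flipped bit is at their intersection.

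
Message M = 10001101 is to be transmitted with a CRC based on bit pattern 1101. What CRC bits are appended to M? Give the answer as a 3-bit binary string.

101

Append 3 zeros: 10001101000. Divide by 1101 (XOR where the leading bit is 1):
  pos 0: 1000 XOR 1101 = 0101
  pos 1: 1011 XOR 1101 = 0110
  pos 2: 1101 XOR 1101 = 0000
  pos 7: 1000 XOR 1101 = 0101
Remainder (last 3 bits) = 101. This is the CRC / FCS.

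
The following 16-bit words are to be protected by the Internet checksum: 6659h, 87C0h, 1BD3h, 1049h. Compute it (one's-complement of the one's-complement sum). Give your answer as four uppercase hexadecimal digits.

One's-complement addition (fold any carry out of bit 15 back into bit 0):
  0x6659 + 0x87C0 = 0x0EE19
  0xEE19 + 0x1BD3 = 0x109EC → wrap carry → 0x09ED
  0x09ED + 0x1049 = 0x01A36
One's-complement sum = 0x1A36.
Checksum = ~0x1A36 & 0xFFFF = 0xE5C9.

E5C9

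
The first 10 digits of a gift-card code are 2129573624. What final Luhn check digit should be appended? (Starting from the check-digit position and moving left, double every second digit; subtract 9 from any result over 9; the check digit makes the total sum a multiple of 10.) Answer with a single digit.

Partial digits right→left: 4 2 6 3 7 5 9 2 1 2
Double every second digit counting from the check-digit position (so the 1st, 3rd, 5th, ... of the partial from the right).
  doubled (with −9 where >9): 8 3 5 9 2 → sum 27
  kept as-is: 2 3 5 2 2 → sum 14
Total = 27 + 14 = 41.
Check digit = (10 − (41 mod 10)) mod 10 = 9.

9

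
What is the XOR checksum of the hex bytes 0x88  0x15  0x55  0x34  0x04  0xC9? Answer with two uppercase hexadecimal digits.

XOR the bytes together:
  start with 0x88
  0x88 ⊕ 0x15 = 0x9D
  0x9D ⊕ 0x55 = 0xC8
  0xC8 ⊕ 0x34 = 0xFC
  0xFC ⊕ 0x04 = 0xF8
  0xF8 ⊕ 0xC9 = 0x31

31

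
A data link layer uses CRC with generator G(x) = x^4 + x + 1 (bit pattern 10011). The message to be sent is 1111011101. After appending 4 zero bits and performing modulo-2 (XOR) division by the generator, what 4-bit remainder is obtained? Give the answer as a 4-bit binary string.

1010

Append 4 zeros: 11110111010000. Divide by 10011 (XOR where the leading bit is 1):
  pos 0: 11110 XOR 10011 = 01101
  pos 1: 11011 XOR 10011 = 01000
  pos 2: 10001 XOR 10011 = 00010
  pos 5: 10101 XOR 10011 = 00110
  pos 7: 11000 XOR 10011 = 01011
  pos 8: 10110 XOR 10011 = 00101
Remainder (last 4 bits) = 1010. This is the CRC / FCS.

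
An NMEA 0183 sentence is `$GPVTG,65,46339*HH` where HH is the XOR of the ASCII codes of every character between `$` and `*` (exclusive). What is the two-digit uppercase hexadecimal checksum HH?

XOR the ASCII codes of the payload characters:
  'G' = 0x47 → acc = 0x47
  'P' = 0x50 → acc = 0x17
  'V' = 0x56 → acc = 0x41
  'T' = 0x54 → acc = 0x15
  'G' = 0x47 → acc = 0x52
  ',' = 0x2C → acc = 0x7E
  '6' = 0x36 → acc = 0x48
  '5' = 0x35 → acc = 0x7D
  ',' = 0x2C → acc = 0x51
  '4' = 0x34 → acc = 0x65
  '6' = 0x36 → acc = 0x53
  '3' = 0x33 → acc = 0x60
  '3' = 0x33 → acc = 0x53
  '9' = 0x39 → acc = 0x6A
Checksum = 0x6A.

6A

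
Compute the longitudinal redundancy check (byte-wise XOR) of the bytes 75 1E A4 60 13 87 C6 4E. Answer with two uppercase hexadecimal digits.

B3

XOR the bytes together:
  start with 0x75
  0x75 ⊕ 0x1E = 0x6B
  0x6B ⊕ 0xA4 = 0xCF
  0xCF ⊕ 0x60 = 0xAF
  0xAF ⊕ 0x13 = 0xBC
  0xBC ⊕ 0x87 = 0x3B
  0x3B ⊕ 0xC6 = 0xFD
  0xFD ⊕ 0x4E = 0xB3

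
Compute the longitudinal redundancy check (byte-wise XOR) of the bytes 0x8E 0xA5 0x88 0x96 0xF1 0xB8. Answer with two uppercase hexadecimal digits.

XOR the bytes together:
  start with 0x8E
  0x8E ⊕ 0xA5 = 0x2B
  0x2B ⊕ 0x88 = 0xA3
  0xA3 ⊕ 0x96 = 0x35
  0x35 ⊕ 0xF1 = 0xC4
  0xC4 ⊕ 0xB8 = 0x7C

7C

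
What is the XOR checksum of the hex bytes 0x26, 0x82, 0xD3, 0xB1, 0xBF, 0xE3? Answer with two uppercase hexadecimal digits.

9A

XOR the bytes together:
  start with 0x26
  0x26 ⊕ 0x82 = 0xA4
  0xA4 ⊕ 0xD3 = 0x77
  0x77 ⊕ 0xB1 = 0xC6
  0xC6 ⊕ 0xBF = 0x79
  0x79 ⊕ 0xE3 = 0x9A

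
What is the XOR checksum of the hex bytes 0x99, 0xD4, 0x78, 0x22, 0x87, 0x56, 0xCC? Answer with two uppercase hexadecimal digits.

0A

XOR the bytes together:
  start with 0x99
  0x99 ⊕ 0xD4 = 0x4D
  0x4D ⊕ 0x78 = 0x35
  0x35 ⊕ 0x22 = 0x17
  0x17 ⊕ 0x87 = 0x90
  0x90 ⊕ 0x56 = 0xC6
  0xC6 ⊕ 0xCC = 0x0A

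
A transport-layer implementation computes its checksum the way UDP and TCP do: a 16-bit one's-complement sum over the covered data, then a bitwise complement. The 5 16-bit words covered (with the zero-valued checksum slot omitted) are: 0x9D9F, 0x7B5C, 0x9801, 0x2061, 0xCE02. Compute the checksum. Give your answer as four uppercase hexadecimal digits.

609E

One's-complement addition (fold any carry out of bit 15 back into bit 0):
  0x9D9F + 0x7B5C = 0x118FB → wrap carry → 0x18FC
  0x18FC + 0x9801 = 0x0B0FD
  0xB0FD + 0x2061 = 0x0D15E
  0xD15E + 0xCE02 = 0x19F60 → wrap carry → 0x9F61
One's-complement sum = 0x9F61.
Checksum = ~0x9F61 & 0xFFFF = 0x609E.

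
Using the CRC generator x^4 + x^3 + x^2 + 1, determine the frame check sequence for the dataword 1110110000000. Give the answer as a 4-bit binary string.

Append 4 zeros: 11101100000000000. Divide by 11101 (XOR where the leading bit is 1):
  pos 0: 11101 XOR 11101 = 00000
  pos 5: 10000 XOR 11101 = 01101
  pos 6: 11010 XOR 11101 = 00111
  pos 8: 11100 XOR 11101 = 00001
  pos 12: 10000 XOR 11101 = 01101
Remainder (last 4 bits) = 1101. This is the CRC / FCS.

1101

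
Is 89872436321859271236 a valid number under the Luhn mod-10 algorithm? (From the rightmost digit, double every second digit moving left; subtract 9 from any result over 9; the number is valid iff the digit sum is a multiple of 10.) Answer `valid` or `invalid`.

invalid

From the right, keep odd positions and double even positions (subtract 9 from any doubled value over 9):
  doubled (positions 2,4,...): 6 2 4 1 2 6 6 4 7 7 → sum 45
  kept (positions 1,3,...): 6 2 7 9 8 2 6 4 7 9 → sum 60
Total = 105.
105 mod 10 = 5, so the number is invalid.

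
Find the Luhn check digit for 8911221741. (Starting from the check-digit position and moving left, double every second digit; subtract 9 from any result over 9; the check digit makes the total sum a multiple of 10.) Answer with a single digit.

Partial digits right→left: 1 4 7 1 2 2 1 1 9 8
Double every second digit counting from the check-digit position (so the 1st, 3rd, 5th, ... of the partial from the right).
  doubled (with −9 where >9): 2 5 4 2 9 → sum 22
  kept as-is: 4 1 2 1 8 → sum 16
Total = 22 + 16 = 38.
Check digit = (10 − (38 mod 10)) mod 10 = 2.

2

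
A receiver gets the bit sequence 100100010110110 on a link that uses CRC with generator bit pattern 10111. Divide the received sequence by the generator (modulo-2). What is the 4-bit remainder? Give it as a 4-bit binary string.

Modulo-2 division of 100100010110110 by 10111:
  pos 0: 10010 XOR 10111 = 00101
  pos 2: 10100 XOR 10111 = 00011
  pos 5: 11101 XOR 10111 = 01010
  pos 6: 10101 XOR 10111 = 00010
  pos 9: 10011 XOR 10111 = 00100
Remainder = 1000 (nonzero — an error is detected).

1000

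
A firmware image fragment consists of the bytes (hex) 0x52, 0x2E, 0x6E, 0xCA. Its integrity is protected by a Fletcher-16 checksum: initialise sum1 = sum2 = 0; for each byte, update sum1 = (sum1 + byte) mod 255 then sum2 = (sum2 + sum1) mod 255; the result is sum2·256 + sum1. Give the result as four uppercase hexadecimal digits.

Running sums (mod 255):
  after byte 0 (0x52): sum1=82, sum2=82
  after byte 1 (0x2E): sum1=128, sum2=210
  after byte 2 (0x6E): sum1=238, sum2=193
  after byte 3 (0xCA): sum1=185, sum2=123
Checksum = sum2·256 + sum1 = 123·256 + 185 = 31673 = 0x7BB9.

7BB9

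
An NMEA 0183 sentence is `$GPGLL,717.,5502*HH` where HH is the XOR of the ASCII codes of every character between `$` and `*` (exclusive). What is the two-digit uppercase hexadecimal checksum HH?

XOR the ASCII codes of the payload characters:
  'G' = 0x47 → acc = 0x47
  'P' = 0x50 → acc = 0x17
  'G' = 0x47 → acc = 0x50
  'L' = 0x4C → acc = 0x1C
  'L' = 0x4C → acc = 0x50
  ',' = 0x2C → acc = 0x7C
  '7' = 0x37 → acc = 0x4B
  '1' = 0x31 → acc = 0x7A
  '7' = 0x37 → acc = 0x4D
  '.' = 0x2E → acc = 0x63
  ',' = 0x2C → acc = 0x4F
  '5' = 0x35 → acc = 0x7A
  '5' = 0x35 → acc = 0x4F
  '0' = 0x30 → acc = 0x7F
  '2' = 0x32 → acc = 0x4D
Checksum = 0x4D.

4D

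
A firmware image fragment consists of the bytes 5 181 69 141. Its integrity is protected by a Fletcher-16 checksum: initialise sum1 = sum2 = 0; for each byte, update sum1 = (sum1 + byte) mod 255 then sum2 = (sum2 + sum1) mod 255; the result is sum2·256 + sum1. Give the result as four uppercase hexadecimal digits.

4D8D

Running sums (mod 255):
  after byte 0 (5): sum1=5, sum2=5
  after byte 1 (181): sum1=186, sum2=191
  after byte 2 (69): sum1=0, sum2=191
  after byte 3 (141): sum1=141, sum2=77
Checksum = sum2·256 + sum1 = 77·256 + 141 = 19853 = 0x4D8D.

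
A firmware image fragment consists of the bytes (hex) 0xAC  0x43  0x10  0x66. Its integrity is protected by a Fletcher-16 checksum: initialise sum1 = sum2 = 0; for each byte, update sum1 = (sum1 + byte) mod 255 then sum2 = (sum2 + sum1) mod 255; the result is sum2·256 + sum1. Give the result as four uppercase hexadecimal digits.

Running sums (mod 255):
  after byte 0 (0xAC): sum1=172, sum2=172
  after byte 1 (0x43): sum1=239, sum2=156
  after byte 2 (0x10): sum1=0, sum2=156
  after byte 3 (0x66): sum1=102, sum2=3
Checksum = sum2·256 + sum1 = 3·256 + 102 = 870 = 0x0366.

0366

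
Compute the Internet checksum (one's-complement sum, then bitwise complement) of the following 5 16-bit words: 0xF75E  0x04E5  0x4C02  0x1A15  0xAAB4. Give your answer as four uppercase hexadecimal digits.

One's-complement addition (fold any carry out of bit 15 back into bit 0):
  0xF75E + 0x04E5 = 0x0FC43
  0xFC43 + 0x4C02 = 0x14845 → wrap carry → 0x4846
  0x4846 + 0x1A15 = 0x0625B
  0x625B + 0xAAB4 = 0x10D0F → wrap carry → 0x0D10
One's-complement sum = 0x0D10.
Checksum = ~0x0D10 & 0xFFFF = 0xF2EF.

F2EF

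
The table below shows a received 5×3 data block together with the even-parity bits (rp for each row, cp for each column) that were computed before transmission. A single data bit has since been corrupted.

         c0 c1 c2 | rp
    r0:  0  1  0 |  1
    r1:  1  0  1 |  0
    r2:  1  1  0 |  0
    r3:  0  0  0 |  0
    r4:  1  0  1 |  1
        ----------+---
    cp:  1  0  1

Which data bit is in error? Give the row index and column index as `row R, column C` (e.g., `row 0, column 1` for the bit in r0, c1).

row 4, column 2

Recompute each row's even parity and compare to rp:
  r0: data parity 1, sent rp 1 → ok
  r1: data parity 0, sent rp 0 → ok
  r2: data parity 0, sent rp 0 → ok
  r3: data parity 0, sent rp 0 → ok
  r4: data parity 0, sent rp 1 → mismatch
Recompute each column's even parity and compare to cp:
  c0: data parity 1, sent cp 1 → ok
  c1: data parity 0, sent cp 0 → ok
  c2: data parity 0, sent cp 1 → mismatch
Exactly one row (r4) and one column (c2) fail → the flipped bit is at their intersection.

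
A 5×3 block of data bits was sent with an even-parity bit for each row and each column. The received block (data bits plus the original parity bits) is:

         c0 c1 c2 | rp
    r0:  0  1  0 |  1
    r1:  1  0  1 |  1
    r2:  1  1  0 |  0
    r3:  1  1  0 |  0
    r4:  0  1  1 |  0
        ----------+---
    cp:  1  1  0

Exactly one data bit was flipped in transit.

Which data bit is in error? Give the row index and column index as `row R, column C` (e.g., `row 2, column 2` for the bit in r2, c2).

Recompute each row's even parity and compare to rp:
  r0: data parity 1, sent rp 1 → ok
  r1: data parity 0, sent rp 1 → mismatch
  r2: data parity 0, sent rp 0 → ok
  r3: data parity 0, sent rp 0 → ok
  r4: data parity 0, sent rp 0 → ok
Recompute each column's even parity and compare to cp:
  c0: data parity 1, sent cp 1 → ok
  c1: data parity 0, sent cp 1 → mismatch
  c2: data parity 0, sent cp 0 → ok
Exactly one row (r1) and one column (c1) fail → the flipped bit is at their intersection.

row 1, column 1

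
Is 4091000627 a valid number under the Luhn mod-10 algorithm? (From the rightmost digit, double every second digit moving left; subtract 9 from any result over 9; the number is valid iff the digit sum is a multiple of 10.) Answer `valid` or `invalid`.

invalid

From the right, keep odd positions and double even positions (subtract 9 from any doubled value over 9):
  doubled (positions 2,4,...): 4 0 0 9 8 → sum 21
  kept (positions 1,3,...): 7 6 0 1 0 → sum 14
Total = 35.
35 mod 10 = 5, so the number is invalid.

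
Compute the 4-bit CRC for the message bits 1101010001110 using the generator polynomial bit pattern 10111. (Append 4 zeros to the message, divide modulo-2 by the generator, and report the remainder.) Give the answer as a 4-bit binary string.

1110

Append 4 zeros: 11010100011100000. Divide by 10111 (XOR where the leading bit is 1):
  pos 0: 11010 XOR 10111 = 01101
  pos 1: 11011 XOR 10111 = 01100
  pos 2: 11000 XOR 10111 = 01111
  pos 3: 11110 XOR 10111 = 01001
  pos 4: 10010 XOR 10111 = 00101
  pos 6: 10111 XOR 10111 = 00000
  pos 11: 10000 XOR 10111 = 00111
Remainder (last 4 bits) = 1110. This is the CRC / FCS.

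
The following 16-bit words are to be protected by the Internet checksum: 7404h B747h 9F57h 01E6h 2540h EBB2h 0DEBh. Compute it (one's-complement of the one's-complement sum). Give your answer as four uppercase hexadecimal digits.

One's-complement addition (fold any carry out of bit 15 back into bit 0):
  0x7404 + 0xB747 = 0x12B4B → wrap carry → 0x2B4C
  0x2B4C + 0x9F57 = 0x0CAA3
  0xCAA3 + 0x01E6 = 0x0CC89
  0xCC89 + 0x2540 = 0x0F1C9
  0xF1C9 + 0xEBB2 = 0x1DD7B → wrap carry → 0xDD7C
  0xDD7C + 0x0DEB = 0x0EB67
One's-complement sum = 0xEB67.
Checksum = ~0xEB67 & 0xFFFF = 0x1498.

1498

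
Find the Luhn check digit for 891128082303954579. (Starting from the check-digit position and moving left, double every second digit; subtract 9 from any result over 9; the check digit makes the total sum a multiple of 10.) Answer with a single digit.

9

Partial digits right→left: 9 7 5 4 5 9 3 0 3 2 8 0 8 2 1 1 9 8
Double every second digit counting from the check-digit position (so the 1st, 3rd, 5th, ... of the partial from the right).
  doubled (with −9 where >9): 9 1 1 6 6 7 7 2 9 → sum 48
  kept as-is: 7 4 9 0 2 0 2 1 8 → sum 33
Total = 48 + 33 = 81.
Check digit = (10 − (81 mod 10)) mod 10 = 9.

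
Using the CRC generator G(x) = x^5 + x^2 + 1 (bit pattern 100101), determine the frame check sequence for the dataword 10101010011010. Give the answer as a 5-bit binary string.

10110

Append 5 zeros: 1010101001101000000. Divide by 100101 (XOR where the leading bit is 1):
  pos 0: 101010 XOR 100101 = 001111
  pos 2: 111110 XOR 100101 = 011011
  pos 3: 110110 XOR 100101 = 010011
  pos 4: 100111 XOR 100101 = 000010
  pos 8: 101010 XOR 100101 = 001111
  pos 10: 111100 XOR 100101 = 011001
  pos 11: 110010 XOR 100101 = 010111
  pos 12: 101110 XOR 100101 = 001011
Remainder (last 5 bits) = 10110. This is the CRC / FCS.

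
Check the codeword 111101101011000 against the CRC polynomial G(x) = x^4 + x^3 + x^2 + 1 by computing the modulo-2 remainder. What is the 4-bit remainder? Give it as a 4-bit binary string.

Modulo-2 division of 111101101011000 by 11101:
  pos 0: 11110 XOR 11101 = 00011
  pos 3: 11110 XOR 11101 = 00011
  pos 6: 11101 XOR 11101 = 00000
Remainder = 1000 (nonzero — an error is detected).

1000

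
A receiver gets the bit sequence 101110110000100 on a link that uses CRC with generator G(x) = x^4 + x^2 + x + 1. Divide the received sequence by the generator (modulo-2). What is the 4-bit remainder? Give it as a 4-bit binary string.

0111

Modulo-2 division of 101110110000100 by 10111:
  pos 0: 10111 XOR 10111 = 00000
  pos 6: 11000 XOR 10111 = 01111
  pos 7: 11110 XOR 10111 = 01001
  pos 8: 10011 XOR 10111 = 00100
  pos 10: 10000 XOR 10111 = 00111
Remainder = 0111 (nonzero — an error is detected).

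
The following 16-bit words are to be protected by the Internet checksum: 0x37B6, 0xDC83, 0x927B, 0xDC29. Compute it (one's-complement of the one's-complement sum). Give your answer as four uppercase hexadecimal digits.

One's-complement addition (fold any carry out of bit 15 back into bit 0):
  0x37B6 + 0xDC83 = 0x11439 → wrap carry → 0x143A
  0x143A + 0x927B = 0x0A6B5
  0xA6B5 + 0xDC29 = 0x182DE → wrap carry → 0x82DF
One's-complement sum = 0x82DF.
Checksum = ~0x82DF & 0xFFFF = 0x7D20.

7D20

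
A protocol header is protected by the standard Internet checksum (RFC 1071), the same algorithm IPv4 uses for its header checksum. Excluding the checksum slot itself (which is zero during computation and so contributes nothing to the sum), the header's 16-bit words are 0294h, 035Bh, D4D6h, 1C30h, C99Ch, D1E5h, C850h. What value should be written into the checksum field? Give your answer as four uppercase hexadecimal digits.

One's-complement addition (fold any carry out of bit 15 back into bit 0):
  0x0294 + 0x035B = 0x005EF
  0x05EF + 0xD4D6 = 0x0DAC5
  0xDAC5 + 0x1C30 = 0x0F6F5
  0xF6F5 + 0xC99C = 0x1C091 → wrap carry → 0xC092
  0xC092 + 0xD1E5 = 0x19277 → wrap carry → 0x9278
  0x9278 + 0xC850 = 0x15AC8 → wrap carry → 0x5AC9
One's-complement sum = 0x5AC9.
Checksum = ~0x5AC9 & 0xFFFF = 0xA536.

A536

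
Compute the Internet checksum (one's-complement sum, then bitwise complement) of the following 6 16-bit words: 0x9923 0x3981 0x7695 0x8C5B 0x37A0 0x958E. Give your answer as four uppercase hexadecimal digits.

5D3B

One's-complement addition (fold any carry out of bit 15 back into bit 0):
  0x9923 + 0x3981 = 0x0D2A4
  0xD2A4 + 0x7695 = 0x14939 → wrap carry → 0x493A
  0x493A + 0x8C5B = 0x0D595
  0xD595 + 0x37A0 = 0x10D35 → wrap carry → 0x0D36
  0x0D36 + 0x958E = 0x0A2C4
One's-complement sum = 0xA2C4.
Checksum = ~0xA2C4 & 0xFFFF = 0x5D3B.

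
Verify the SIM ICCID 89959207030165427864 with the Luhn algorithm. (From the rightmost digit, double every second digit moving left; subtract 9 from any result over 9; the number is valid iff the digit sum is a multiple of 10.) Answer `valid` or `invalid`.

valid

From the right, keep odd positions and double even positions (subtract 9 from any doubled value over 9):
  doubled (positions 2,4,...): 3 5 8 3 0 0 0 9 9 7 → sum 44
  kept (positions 1,3,...): 4 8 2 5 1 3 7 2 5 9 → sum 46
Total = 90.
90 mod 10 = 0, so the number is valid.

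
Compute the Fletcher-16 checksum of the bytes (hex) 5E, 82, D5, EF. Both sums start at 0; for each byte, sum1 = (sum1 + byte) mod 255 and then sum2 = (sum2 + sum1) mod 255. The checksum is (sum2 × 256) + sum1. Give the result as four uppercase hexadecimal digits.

Running sums (mod 255):
  after byte 0 (5E): sum1=94, sum2=94
  after byte 1 (82): sum1=224, sum2=63
  after byte 2 (D5): sum1=182, sum2=245
  after byte 3 (EF): sum1=166, sum2=156
Checksum = sum2·256 + sum1 = 156·256 + 166 = 40102 = 0x9CA6.

9CA6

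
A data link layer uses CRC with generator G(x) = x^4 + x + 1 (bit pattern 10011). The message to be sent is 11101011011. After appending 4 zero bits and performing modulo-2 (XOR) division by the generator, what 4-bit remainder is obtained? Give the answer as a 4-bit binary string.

0111

Append 4 zeros: 111010110110000. Divide by 10011 (XOR where the leading bit is 1):
  pos 0: 11101 XOR 10011 = 01110
  pos 1: 11100 XOR 10011 = 01111
  pos 2: 11111 XOR 10011 = 01100
  pos 3: 11001 XOR 10011 = 01010
  pos 4: 10100 XOR 10011 = 00111
  pos 6: 11111 XOR 10011 = 01100
  pos 7: 11000 XOR 10011 = 01011
  pos 8: 10110 XOR 10011 = 00101
  pos 10: 10100 XOR 10011 = 00111
Remainder (last 4 bits) = 0111. This is the CRC / FCS.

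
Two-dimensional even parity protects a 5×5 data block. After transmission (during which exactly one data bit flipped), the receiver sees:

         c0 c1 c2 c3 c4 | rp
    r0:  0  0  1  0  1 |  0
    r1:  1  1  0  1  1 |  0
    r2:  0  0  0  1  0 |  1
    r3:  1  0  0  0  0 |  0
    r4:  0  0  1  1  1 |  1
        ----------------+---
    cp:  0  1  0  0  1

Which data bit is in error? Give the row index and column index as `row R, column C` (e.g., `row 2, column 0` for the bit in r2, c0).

Recompute each row's even parity and compare to rp:
  r0: data parity 0, sent rp 0 → ok
  r1: data parity 0, sent rp 0 → ok
  r2: data parity 1, sent rp 1 → ok
  r3: data parity 1, sent rp 0 → mismatch
  r4: data parity 1, sent rp 1 → ok
Recompute each column's even parity and compare to cp:
  c0: data parity 0, sent cp 0 → ok
  c1: data parity 1, sent cp 1 → ok
  c2: data parity 0, sent cp 0 → ok
  c3: data parity 1, sent cp 0 → mismatch
  c4: data parity 1, sent cp 1 → ok
Exactly one row (r3) and one column (c3) fail → the flipped bit is at their intersection.

row 3, column 3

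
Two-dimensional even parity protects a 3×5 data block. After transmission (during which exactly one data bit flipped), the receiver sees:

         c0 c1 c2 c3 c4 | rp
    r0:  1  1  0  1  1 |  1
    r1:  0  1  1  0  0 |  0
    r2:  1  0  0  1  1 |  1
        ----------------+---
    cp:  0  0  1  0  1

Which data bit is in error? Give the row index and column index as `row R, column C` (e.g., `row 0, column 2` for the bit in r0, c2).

row 0, column 4

Recompute each row's even parity and compare to rp:
  r0: data parity 0, sent rp 1 → mismatch
  r1: data parity 0, sent rp 0 → ok
  r2: data parity 1, sent rp 1 → ok
Recompute each column's even parity and compare to cp:
  c0: data parity 0, sent cp 0 → ok
  c1: data parity 0, sent cp 0 → ok
  c2: data parity 1, sent cp 1 → ok
  c3: data parity 0, sent cp 0 → ok
  c4: data parity 0, sent cp 1 → mismatch
Exactly one row (r0) and one column (c4) fail → the flipped bit is at their intersection.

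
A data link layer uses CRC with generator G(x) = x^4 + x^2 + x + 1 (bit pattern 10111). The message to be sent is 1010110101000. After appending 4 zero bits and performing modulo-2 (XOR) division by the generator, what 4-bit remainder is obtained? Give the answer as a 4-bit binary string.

1001

Append 4 zeros: 10101101010000000. Divide by 10111 (XOR where the leading bit is 1):
  pos 0: 10101 XOR 10111 = 00010
  pos 3: 10101 XOR 10111 = 00010
  pos 6: 10010 XOR 10111 = 00101
  pos 8: 10100 XOR 10111 = 00011
  pos 11: 11000 XOR 10111 = 01111
  pos 12: 11110 XOR 10111 = 01001
Remainder (last 4 bits) = 1001. This is the CRC / FCS.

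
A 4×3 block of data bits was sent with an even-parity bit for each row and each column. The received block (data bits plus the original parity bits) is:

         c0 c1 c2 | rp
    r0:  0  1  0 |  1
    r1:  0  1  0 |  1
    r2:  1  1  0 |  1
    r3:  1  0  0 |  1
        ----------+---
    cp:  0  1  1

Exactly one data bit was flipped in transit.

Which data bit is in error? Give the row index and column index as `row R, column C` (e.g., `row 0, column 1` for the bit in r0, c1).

Recompute each row's even parity and compare to rp:
  r0: data parity 1, sent rp 1 → ok
  r1: data parity 1, sent rp 1 → ok
  r2: data parity 0, sent rp 1 → mismatch
  r3: data parity 1, sent rp 1 → ok
Recompute each column's even parity and compare to cp:
  c0: data parity 0, sent cp 0 → ok
  c1: data parity 1, sent cp 1 → ok
  c2: data parity 0, sent cp 1 → mismatch
Exactly one row (r2) and one column (c2) fail → the flipped bit is at their intersection.

row 2, column 2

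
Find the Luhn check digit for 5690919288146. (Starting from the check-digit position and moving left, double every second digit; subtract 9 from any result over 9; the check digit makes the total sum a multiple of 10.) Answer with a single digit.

9

Partial digits right→left: 6 4 1 8 8 2 9 1 9 0 9 6 5
Double every second digit counting from the check-digit position (so the 1st, 3rd, 5th, ... of the partial from the right).
  doubled (with −9 where >9): 3 2 7 9 9 9 1 → sum 40
  kept as-is: 4 8 2 1 0 6 → sum 21
Total = 40 + 21 = 61.
Check digit = (10 − (61 mod 10)) mod 10 = 9.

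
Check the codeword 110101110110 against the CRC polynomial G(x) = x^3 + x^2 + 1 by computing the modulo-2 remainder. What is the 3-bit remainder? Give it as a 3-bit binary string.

Modulo-2 division of 110101110110 by 1101:
  pos 0: 1101 XOR 1101 = 0000
  pos 5: 1110 XOR 1101 = 0011
  pos 7: 1111 XOR 1101 = 0010
Remainder = 100 (nonzero — an error is detected).

100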